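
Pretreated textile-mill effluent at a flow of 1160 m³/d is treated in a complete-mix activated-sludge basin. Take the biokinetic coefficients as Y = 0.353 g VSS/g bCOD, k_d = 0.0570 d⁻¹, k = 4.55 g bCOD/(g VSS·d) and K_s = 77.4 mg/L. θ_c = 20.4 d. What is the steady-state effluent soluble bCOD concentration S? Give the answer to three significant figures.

S ≈ 5.47 mg/L

For a completely mixed reactor with recycle the Lawrence–McCarty relation gives S = K_s·(1 + k_d·θ_c) / [θ_c·(Y·k − k_d) − 1] = 77.4 × (1 + 0.0570 × 20.4) / [20.4 × (0.353 × 4.55 − 0.0570) − 1] = 167.4 / 30.60 = 5.470 mg/L.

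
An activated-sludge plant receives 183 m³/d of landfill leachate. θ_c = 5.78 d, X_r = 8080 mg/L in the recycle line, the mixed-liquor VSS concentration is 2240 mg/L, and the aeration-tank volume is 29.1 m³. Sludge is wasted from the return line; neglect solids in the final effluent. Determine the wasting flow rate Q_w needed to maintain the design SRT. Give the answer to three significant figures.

Q_w ≈ 1.40 m³/d

Q_w = (V·X)/(θ_c X_r) = 29.10 × 2240 / (5.78 × 8080) = 1.396 m³/d.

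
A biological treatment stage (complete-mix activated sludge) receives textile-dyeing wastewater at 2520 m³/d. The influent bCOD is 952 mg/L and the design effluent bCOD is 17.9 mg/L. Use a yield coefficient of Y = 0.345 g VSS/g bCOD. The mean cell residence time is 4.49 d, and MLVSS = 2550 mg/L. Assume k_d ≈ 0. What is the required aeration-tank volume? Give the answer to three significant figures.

V·X = Y·Q·ΔS·θ_c gives V = 0.345 × 2520 × (952 − 17.9) × 4.49 / 2550 = 1430 m³.

V ≈ 1430 m³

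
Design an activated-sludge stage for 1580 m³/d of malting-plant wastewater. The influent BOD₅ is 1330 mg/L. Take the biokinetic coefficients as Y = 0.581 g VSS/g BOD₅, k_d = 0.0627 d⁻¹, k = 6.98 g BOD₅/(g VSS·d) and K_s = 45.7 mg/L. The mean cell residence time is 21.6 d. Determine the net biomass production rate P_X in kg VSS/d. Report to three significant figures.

Effluent substrate depends only on kinetics and SRT: S = K_s(1 + k_d θ_c) / [θ_c(Yk − k_d) − 1] = 45.7 × (1 + 0.0627 × 21.6) / [21.6 × (0.581 × 6.98 − 0.0627) − 1] = 107.6 / 85.24 = 1.262 mg/L.
Observed yield with endogenous decay: Y_obs = Y / (1 + k_d·θ_c) = 0.581 / (1 + 0.0627 × 21.6) = 0.581 / 2.354 = 0.2468 g VSS/g BOD₅.
ΔS = 1330 − 1.26 = 1329 mg/L, so the substrate removal rate is 1580 × 1329/1000 = 2099 kg BOD₅/d.
Net biomass production P_X = Y_obs × Q·(S₀ − S) = 0.2468 × 2099 = 518.1 kg VSS/d.

P_X ≈ 518 kg VSS/d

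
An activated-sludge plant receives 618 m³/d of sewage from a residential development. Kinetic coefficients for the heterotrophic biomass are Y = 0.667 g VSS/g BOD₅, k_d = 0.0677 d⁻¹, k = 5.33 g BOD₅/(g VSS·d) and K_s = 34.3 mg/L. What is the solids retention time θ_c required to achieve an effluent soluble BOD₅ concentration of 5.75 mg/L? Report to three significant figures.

θ_c ≈ 2.26 d

From 1/θ_c = Y·k·S/(K_s + S) − k_d: Y·k·S/(K_s+S) = 0.667 × 5.33 × 5.75 / (34.3 + 5.75) = 0.5104 d⁻¹.
θ_c = 1/(μ − k_d) = 1/(0.5104 − 0.0677) = 1/0.4427 = 2.259 d.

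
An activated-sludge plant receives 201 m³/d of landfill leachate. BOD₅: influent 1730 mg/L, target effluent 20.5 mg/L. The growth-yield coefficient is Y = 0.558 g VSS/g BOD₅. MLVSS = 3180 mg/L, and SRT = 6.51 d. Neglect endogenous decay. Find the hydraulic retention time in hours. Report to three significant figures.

τ ≈ 46.9 h

Biomass mass balance (decay neglected): V·X = Y·Q·(S₀ − S)·θ_c, so V = 0.558 × 201 × (1730 − 20.5) × 6.51 / 3180 = 392.5 m³.
HRT = V/Q = 392.5 m³ / 201 m³·d⁻¹ = 1.953 d × 24 = 46.87 h.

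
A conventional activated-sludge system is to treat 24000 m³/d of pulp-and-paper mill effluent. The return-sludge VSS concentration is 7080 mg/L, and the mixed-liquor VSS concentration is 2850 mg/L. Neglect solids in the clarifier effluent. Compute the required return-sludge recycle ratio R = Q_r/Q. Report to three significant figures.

R ≈ 0.674

Solids balance on the clarifier gives (1+R)X = R·X_r, so R = X/(X_r − X) = 2850 / (7080 − 2850) = 0.6738.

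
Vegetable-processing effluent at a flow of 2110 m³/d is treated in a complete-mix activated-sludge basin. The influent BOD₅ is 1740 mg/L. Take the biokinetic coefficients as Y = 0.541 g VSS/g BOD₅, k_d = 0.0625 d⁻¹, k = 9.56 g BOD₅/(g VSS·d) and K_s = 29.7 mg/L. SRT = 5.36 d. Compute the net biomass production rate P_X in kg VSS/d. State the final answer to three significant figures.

For a completely mixed reactor with recycle the Lawrence–McCarty relation gives S = K_s·(1 + k_d·θ_c) / [θ_c·(Y·k − k_d) − 1] = 29.7 × (1 + 0.0625 × 5.36) / [5.36 × (0.541 × 9.56 − 0.0625) − 1] = 39.65 / 26.39 = 1.503 mg/L.
Observed yield with endogenous decay: Y_obs = Y / (1 + k_d·θ_c) = 0.541 / (1 + 0.0625 × 5.36) = 0.541 / 1.335 = 0.4052 g VSS/g BOD₅.
Substrate removed = Q·(S₀ − S) = 2110 m³/d × (1740 − 1.50) g/m³ = 3.67×10^6 g/d = 3668 kg/d.
So the net sludge growth is P_X = 0.4052 × 3668 = 1487 kg VSS/d.

P_X ≈ 1490 kg VSS/d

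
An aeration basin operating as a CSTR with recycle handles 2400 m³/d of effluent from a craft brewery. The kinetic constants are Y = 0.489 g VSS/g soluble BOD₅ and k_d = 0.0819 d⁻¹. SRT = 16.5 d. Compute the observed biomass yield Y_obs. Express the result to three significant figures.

Correct the yield for decay: Y_obs = Y/(1 + k_d θ_c) = 0.489 / (1 + 0.0819 × 16.5) = 0.489 / 2.351 = 0.2080.

Y_obs ≈ 0.208 g VSS/g soluble BOD₅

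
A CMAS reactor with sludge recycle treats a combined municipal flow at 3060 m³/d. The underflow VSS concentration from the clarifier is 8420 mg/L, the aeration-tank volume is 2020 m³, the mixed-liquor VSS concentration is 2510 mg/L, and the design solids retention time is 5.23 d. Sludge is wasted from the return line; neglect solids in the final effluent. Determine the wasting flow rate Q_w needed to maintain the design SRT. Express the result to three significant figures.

Wasting from the return line (neglecting effluent solids): Q_w = V·X / (θ_c·X_r) = 2020 × 2510 / (5.23 × 8420) = 115.1 m³/d.

Q_w ≈ 115 m³/d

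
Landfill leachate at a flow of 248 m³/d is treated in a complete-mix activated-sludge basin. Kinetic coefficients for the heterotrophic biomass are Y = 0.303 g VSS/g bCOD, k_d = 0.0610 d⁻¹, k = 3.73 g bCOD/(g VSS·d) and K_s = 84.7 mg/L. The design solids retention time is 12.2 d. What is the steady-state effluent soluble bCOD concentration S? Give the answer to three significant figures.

S ≈ 12.3 mg/L

From the Monod/SRT balance for a CMAS, S = K_s·(1+k_d θ_c)/[θ_c·(Y k − k_d) − 1] = 84.7 × (1 + 0.0610 × 12.2) / [12.2 × (0.303 × 3.73 − 0.0610) − 1] = 147.7 / 12.04 = 12.27 mg/L.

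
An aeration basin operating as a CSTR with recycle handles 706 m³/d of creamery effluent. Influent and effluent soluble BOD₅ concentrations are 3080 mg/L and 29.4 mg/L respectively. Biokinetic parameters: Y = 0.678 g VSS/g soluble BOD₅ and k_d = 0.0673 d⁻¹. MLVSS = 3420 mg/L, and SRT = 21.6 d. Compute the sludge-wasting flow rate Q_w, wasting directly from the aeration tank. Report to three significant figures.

From the SRT design equation V = Y Q (S₀−S) θ_c / [X (1 + k_d θ_c)] = 0.678 × 706 × (3080 − 29.4) × 21.6 / [3420 × (1 + 0.0673 × 21.6)] = 3.15×10^7 / 8392 = 3759 m³.
Wasting from the aeration tank: Q_w = V / θ_c = 3759 / 21.6 = 174.0 m³/d.

Q_w ≈ 174 m³/d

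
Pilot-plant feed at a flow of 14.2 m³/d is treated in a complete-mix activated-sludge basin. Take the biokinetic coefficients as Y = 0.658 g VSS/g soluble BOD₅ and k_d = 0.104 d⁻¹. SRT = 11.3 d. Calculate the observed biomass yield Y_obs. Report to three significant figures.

Y_obs ≈ 0.303 g VSS/g soluble BOD₅

Observed yield with endogenous decay: Y_obs = Y / (1 + k_d·θ_c) = 0.658 / (1 + 0.104 × 11.3) = 0.658 / 2.175 = 0.3025 g VSS/g soluble BOD₅.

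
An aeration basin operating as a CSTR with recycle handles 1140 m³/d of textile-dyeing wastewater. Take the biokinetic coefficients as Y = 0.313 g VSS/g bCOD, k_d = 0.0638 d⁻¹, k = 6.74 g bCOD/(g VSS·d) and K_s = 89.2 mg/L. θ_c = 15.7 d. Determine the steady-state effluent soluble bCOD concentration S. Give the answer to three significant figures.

S ≈ 5.74 mg/L

Effluent substrate depends only on kinetics and SRT: S = K_s(1 + k_d θ_c) / [θ_c(Yk − k_d) − 1] = 89.2 × (1 + 0.0638 × 15.7) / [15.7 × (0.313 × 6.74 − 0.0638) − 1] = 178.5 / 31.12 = 5.738 mg/L.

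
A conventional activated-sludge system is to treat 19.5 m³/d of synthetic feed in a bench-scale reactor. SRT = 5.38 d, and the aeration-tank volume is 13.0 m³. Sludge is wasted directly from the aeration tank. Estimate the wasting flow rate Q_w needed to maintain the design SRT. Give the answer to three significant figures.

Q_w ≈ 2.42 m³/d

For wasting at MLVSS concentration, Q_w = V/θ_c = 13.00/5.38 = 2.416 m³/d.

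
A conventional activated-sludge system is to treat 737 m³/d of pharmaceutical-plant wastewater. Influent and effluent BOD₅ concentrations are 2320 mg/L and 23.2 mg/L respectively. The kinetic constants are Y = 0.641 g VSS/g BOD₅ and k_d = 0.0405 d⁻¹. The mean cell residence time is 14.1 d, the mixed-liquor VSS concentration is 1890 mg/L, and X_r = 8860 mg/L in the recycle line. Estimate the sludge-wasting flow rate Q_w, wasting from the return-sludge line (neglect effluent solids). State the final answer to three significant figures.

Steady-state biomass mass balance: V·X·(1 + k_d·θ_c) = Y·Q·(S₀ − S)·θ_c, so V = 0.641 × 737 × (2320 − 23.2) × 14.1 / [1890 × (1 + 0.0405 × 14.1)] = 1.53×10^7 / 2969 = 5152 m³.
Q_w = (V·X)/(θ_c X_r) = 5152 × 1890 / (14.1 × 8860) = 77.95 m³/d.

Q_w ≈ 78.0 m³/d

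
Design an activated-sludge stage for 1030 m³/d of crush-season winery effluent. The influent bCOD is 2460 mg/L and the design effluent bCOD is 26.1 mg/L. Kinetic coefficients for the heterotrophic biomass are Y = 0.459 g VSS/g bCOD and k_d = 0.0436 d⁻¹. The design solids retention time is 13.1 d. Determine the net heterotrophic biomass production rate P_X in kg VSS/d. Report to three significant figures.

P_X ≈ 732 kg VSS/d

Y_obs = Y / (1 + k_d θ_c) = 0.459 / (1 + 0.0436 × 13.1) = 0.459 / 1.571 = 0.2921.
Mass of bCOD removed per day: Q(S₀ − S) = 1030 × 2434 g/m³ = 2507 kg/d.
So the net sludge growth is P_X = 0.2921 × 2507 = 732.4 kg VSS/d.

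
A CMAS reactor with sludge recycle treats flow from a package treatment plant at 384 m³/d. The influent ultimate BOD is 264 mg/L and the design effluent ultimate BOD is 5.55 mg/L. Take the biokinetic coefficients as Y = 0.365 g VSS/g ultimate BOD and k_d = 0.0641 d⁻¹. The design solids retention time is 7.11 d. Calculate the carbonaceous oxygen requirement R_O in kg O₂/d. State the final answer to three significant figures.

Observed yield with endogenous decay: Y_obs = Y / (1 + k_d·θ_c) = 0.365 / (1 + 0.0641 × 7.11) = 0.365 / 1.456 = 0.2507 g VSS/g ultimate BOD.
Substrate removed = Q·(S₀ − S) = 384 m³/d × (264 − 5.55) g/m³ = 9.92×10^4 g/d = 99.24 kg/d.
P_X = Y_obs·Q·(S₀ − S) = 0.2507 × 99.24 = 24.88 kg VSS/d.
R_O = Q·ΔS − 1.42 P_X = 99.24 − 35.33 = 63.91 kg O₂/d.

R_O ≈ 63.9 kg O₂/d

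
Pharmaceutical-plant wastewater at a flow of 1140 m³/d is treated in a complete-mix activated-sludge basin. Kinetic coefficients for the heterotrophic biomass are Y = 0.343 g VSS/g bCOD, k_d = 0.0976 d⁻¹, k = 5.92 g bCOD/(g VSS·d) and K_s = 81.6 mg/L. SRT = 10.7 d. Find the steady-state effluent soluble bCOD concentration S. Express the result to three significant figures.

S ≈ 8.48 mg/L

From the Monod/SRT balance for a CMAS, S = K_s·(1+k_d θ_c)/[θ_c·(Y k − k_d) − 1] = 81.6 × (1 + 0.0976 × 10.7) / [10.7 × (0.343 × 5.92 − 0.0976) − 1] = 166.8 / 19.68 = 8.475 mg/L.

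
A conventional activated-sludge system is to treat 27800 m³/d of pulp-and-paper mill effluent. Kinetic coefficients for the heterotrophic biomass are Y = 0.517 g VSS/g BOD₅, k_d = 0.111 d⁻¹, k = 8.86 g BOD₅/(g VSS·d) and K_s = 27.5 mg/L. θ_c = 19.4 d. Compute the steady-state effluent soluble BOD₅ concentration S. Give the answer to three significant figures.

S ≈ 1.01 mg/L

Effluent substrate depends only on kinetics and SRT: S = K_s(1 + k_d θ_c) / [θ_c(Yk − k_d) − 1] = 27.5 × (1 + 0.111 × 19.4) / [19.4 × (0.517 × 8.86 − 0.111) − 1] = 86.72 / 85.71 = 1.012 mg/L.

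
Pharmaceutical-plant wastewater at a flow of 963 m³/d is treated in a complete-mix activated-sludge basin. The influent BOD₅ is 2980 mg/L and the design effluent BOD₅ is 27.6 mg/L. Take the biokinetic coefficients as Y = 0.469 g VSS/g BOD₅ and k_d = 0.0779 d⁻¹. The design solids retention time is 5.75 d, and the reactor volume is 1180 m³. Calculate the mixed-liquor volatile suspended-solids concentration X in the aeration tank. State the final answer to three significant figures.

X ≈ 4490 mg/L

From V·X·(1 + k_d·θ_c) = Y·Q·(S₀ − S)·θ_c: X = 0.469 × 963 × (2980 − 27.6) × 5.75 / [1180 × (1 + 0.0779 × 5.75)] = 4488 mg/L.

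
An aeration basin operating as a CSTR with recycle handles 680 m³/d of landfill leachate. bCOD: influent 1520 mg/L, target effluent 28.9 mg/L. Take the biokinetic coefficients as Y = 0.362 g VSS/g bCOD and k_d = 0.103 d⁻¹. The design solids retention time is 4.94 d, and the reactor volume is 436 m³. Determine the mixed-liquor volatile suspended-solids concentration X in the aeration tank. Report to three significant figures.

X ≈ 2760 mg/L

From V·X·(1 + k_d·θ_c) = Y·Q·(S₀ − S)·θ_c: X = 0.362 × 680 × (1520 − 28.9) × 4.94 / [436 × (1 + 0.103 × 4.94)] = 2756 mg/L.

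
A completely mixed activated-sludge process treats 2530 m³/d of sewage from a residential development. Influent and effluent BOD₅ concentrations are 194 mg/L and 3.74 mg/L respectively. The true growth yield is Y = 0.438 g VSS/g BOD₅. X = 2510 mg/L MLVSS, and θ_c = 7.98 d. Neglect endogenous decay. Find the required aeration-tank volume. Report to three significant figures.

V ≈ 670 m³

Biomass mass balance (decay neglected): V·X = Y·Q·(S₀ − S)·θ_c, so V = 0.438 × 2530 × (194 − 3.74) × 7.98 / 2510 = 670.3 m³.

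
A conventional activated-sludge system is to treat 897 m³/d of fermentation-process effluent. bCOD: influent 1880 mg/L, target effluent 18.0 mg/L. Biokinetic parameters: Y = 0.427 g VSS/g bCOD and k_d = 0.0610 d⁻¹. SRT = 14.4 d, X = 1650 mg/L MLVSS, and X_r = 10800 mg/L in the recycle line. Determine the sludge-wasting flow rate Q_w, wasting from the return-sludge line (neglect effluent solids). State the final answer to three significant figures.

Q_w ≈ 35.2 m³/d

Steady-state biomass mass balance: V·X·(1 + k_d·θ_c) = Y·Q·(S₀ − S)·θ_c, so V = 0.427 × 897 × (1880 − 18.0) × 14.4 / [1650 × (1 + 0.0610 × 14.4)] = 1.03×10^7 / 3099 = 3314 m³.
Wasting from the return line (neglecting effluent solids): Q_w = V·X / (θ_c·X_r) = 3314 × 1650 / (14.4 × 10800) = 35.16 m³/d.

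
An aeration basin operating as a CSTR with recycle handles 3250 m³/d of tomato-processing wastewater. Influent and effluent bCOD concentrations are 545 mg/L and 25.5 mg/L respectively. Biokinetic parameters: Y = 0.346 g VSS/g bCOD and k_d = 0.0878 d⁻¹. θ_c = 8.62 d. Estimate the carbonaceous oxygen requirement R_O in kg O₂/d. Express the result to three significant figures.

R_O ≈ 1220 kg O₂/d

Observed yield with endogenous decay: Y_obs = Y / (1 + k_d·θ_c) = 0.346 / (1 + 0.0878 × 8.62) = 0.346 / 1.757 = 0.1969 g VSS/g bCOD.
Q·(S₀ − S) = 3250 × (545 − 25.5) × 10⁻³ = 1688 kg/d removed.
Biomass synthesised: P_X = Y_obs × 1688 = 332.5 kg VSS/d.
R_O = Q·ΔS − 1.42 P_X = 1688 − 472.2 = 1216 kg O₂/d.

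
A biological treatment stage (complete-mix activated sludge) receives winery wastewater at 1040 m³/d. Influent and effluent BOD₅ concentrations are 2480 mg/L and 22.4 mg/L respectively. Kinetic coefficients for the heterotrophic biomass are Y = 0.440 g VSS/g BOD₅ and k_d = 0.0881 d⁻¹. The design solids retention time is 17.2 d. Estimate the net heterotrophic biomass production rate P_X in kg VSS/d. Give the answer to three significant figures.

Correct the yield for decay: Y_obs = Y/(1 + k_d θ_c) = 0.440 / (1 + 0.0881 × 17.2) = 0.440 / 2.515 = 0.1749.
ΔS = 2480 − 22.4 = 2458 mg/L, so the substrate removal rate is 1040 × 2458/1000 = 2556 kg BOD₅/d.
Net biomass production P_X = Y_obs × Q·(S₀ − S) = 0.1749 × 2556 = 447.1 kg VSS/d.

P_X ≈ 447 kg VSS/d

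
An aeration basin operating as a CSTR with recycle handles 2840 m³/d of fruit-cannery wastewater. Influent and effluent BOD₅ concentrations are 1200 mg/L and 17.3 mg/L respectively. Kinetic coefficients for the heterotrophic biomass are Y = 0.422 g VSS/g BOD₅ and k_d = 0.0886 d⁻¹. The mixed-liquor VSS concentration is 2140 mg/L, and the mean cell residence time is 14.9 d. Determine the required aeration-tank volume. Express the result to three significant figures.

V ≈ 4250 m³

Steady-state biomass mass balance: V·X·(1 + k_d·θ_c) = Y·Q·(S₀ − S)·θ_c, so V = 0.422 × 2840 × (1200 − 17.3) × 14.9 / [2140 × (1 + 0.0886 × 14.9)] = 2.11×10^7 / 4965 = 4254 m³.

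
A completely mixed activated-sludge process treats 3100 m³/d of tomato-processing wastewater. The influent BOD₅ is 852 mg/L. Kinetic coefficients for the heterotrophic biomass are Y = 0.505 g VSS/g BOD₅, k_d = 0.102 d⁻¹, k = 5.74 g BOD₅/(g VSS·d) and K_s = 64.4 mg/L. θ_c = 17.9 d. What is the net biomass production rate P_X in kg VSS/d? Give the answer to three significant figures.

From the Monod/SRT balance for a CMAS, S = K_s·(1+k_d θ_c)/[θ_c·(Y k − k_d) − 1] = 64.4 × (1 + 0.102 × 17.9) / [17.9 × (0.505 × 5.74 − 0.102) − 1] = 182.0 / 49.06 = 3.709 mg/L.
Observed yield with endogenous decay: Y_obs = Y / (1 + k_d·θ_c) = 0.505 / (1 + 0.102 × 17.9) = 0.505 / 2.826 = 0.1787 g VSS/g BOD₅.
ΔS = 852 − 3.71 = 848.3 mg/L, so the substrate removal rate is 3100 × 848.3/1000 = 2630 kg BOD₅/d.
P_X = Y_obs · Q(S₀ − S) = 0.1787 × 2630 = 470.0 kg VSS/d.

P_X ≈ 470 kg VSS/d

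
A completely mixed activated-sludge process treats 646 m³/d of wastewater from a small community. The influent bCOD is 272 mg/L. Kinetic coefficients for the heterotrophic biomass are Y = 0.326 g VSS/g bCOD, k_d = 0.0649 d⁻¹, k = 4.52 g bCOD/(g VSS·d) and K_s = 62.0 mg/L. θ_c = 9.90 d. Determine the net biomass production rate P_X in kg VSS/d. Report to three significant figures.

P_X ≈ 33.9 kg VSS/d

For a completely mixed reactor with recycle the Lawrence–McCarty relation gives S = K_s·(1 + k_d·θ_c) / [θ_c·(Y·k − k_d) − 1] = 62.0 × (1 + 0.0649 × 9.90) / [9.90 × (0.326 × 4.52 − 0.0649) − 1] = 101.8 / 12.95 = 7.867 mg/L.
Correct the yield for decay: Y_obs = Y/(1 + k_d θ_c) = 0.326 / (1 + 0.0649 × 9.90) = 0.326 / 1.643 = 0.1985.
Q·(S₀ − S) = 646 × (272 − 7.87) × 10⁻³ = 170.6 kg/d removed.
Net biomass production P_X = Y_obs × Q·(S₀ − S) = 0.1985 × 170.6 = 33.87 kg VSS/d.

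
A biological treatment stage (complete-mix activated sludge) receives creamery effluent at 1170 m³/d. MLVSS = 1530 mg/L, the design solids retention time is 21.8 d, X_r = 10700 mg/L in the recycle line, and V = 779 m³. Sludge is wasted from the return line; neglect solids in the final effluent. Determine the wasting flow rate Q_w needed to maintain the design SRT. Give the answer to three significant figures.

θ_c = V·X/(Q_w·X_r) when wasting from the recycle, so Q_w = V·X/(θ_c·X_r) = 779.0 × 1530 / (21.8 × 10700) = 5.110 m³/d.

Q_w ≈ 5.11 m³/d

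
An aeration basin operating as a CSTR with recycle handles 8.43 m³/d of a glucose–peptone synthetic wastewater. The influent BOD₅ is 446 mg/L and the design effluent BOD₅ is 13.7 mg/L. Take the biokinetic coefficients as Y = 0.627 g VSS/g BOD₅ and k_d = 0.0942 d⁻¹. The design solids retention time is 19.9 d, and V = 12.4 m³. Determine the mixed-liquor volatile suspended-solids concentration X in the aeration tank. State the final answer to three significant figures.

X = Y·Q·ΔS·θ_c / [V·(1 + k_d θ_c)] = 0.627 × 8.43 × (446 − 13.7) × 19.9 / [12.4 × (1 + 0.0942 × 19.9)] = 1276 mg/L.

X ≈ 1280 mg/L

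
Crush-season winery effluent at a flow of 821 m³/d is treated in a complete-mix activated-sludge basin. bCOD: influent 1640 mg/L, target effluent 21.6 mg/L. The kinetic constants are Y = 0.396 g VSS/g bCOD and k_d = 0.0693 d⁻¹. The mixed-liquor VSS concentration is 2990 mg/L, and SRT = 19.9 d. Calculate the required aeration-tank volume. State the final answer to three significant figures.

V ≈ 1470 m³

From the SRT design equation V = Y Q (S₀−S) θ_c / [X (1 + k_d θ_c)] = 0.396 × 821 × (1640 − 21.6) × 19.9 / [2990 × (1 + 0.0693 × 19.9)] = 1.05×10^7 / 7113 = 1472 m³.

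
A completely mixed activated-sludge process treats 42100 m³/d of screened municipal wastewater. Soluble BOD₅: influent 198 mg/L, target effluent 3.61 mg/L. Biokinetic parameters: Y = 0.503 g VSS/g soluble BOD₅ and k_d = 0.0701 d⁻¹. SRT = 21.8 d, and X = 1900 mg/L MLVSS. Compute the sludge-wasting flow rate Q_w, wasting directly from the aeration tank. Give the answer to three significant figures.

Q_w ≈ 857 m³/d

Rearranging the biomass balance for a CMAS with decay, V = Y·Q·ΔS·θ_c / [X·(1+k_d θ_c)] = 0.503 × 42100 × (198 − 3.61) × 21.8 / [1900 × (1 + 0.0701 × 21.8)] = 8.97×10^7 / 4804 = 18682 m³.
With mixed-liquor wasting, θ_c = V/Q_w, so Q_w = V/θ_c = 18682/21.8 = 857.0 m³/d.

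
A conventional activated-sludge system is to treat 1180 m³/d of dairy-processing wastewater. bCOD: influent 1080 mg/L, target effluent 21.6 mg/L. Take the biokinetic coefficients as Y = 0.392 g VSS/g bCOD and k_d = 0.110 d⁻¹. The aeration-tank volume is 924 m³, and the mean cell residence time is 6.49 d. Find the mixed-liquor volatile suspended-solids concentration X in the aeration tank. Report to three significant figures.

Solving the biomass balance for X: X = Y Q (S₀−S) θ_c / [V (1+k_d θ_c)] = 0.392 × 1180 × (1080 − 21.6) × 6.49 / [924 × (1 + 0.110 × 6.49)] = 2006 mg/L.

X ≈ 2010 mg/L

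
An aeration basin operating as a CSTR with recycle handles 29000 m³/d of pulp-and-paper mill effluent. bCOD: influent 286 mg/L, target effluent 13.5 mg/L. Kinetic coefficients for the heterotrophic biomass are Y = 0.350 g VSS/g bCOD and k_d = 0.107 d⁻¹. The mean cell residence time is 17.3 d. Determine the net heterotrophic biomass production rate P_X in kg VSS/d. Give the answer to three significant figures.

P_X ≈ 970 kg VSS/d

The observed yield is Y_obs = Y/(1 + k_d·θ_c) = 0.350 / (1 + 0.107 × 17.3) = 0.350 / 2.851 = 0.1228 g VSS per g bCOD removed.
ΔS = 286 − 13.5 = 272.5 mg/L, so the substrate removal rate is 29000 × 272.5/1000 = 7902 kg bCOD/d.
So the net sludge growth is P_X = 0.1228 × 7902 = 970.1 kg VSS/d.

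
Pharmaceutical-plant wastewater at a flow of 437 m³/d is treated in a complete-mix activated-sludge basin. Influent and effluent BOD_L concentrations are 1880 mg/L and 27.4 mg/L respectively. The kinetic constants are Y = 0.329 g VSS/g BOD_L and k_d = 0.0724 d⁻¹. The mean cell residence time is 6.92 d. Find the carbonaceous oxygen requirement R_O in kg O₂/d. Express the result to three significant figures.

Observed yield with endogenous decay: Y_obs = Y / (1 + k_d·θ_c) = 0.329 / (1 + 0.0724 × 6.92) = 0.329 / 1.501 = 0.2192 g VSS/g BOD_L.
Mass of BOD_L removed per day: Q(S₀ − S) = 437 × 1853 g/m³ = 809.6 kg/d.
P_X = Y_obs·Q·(S₀ − S) = 0.2192 × 809.6 = 177.4 kg VSS/d.
Carbonaceous O₂ demand = substrate oxidised − cell-mass equivalent = 809.6 − 1.42 × 177.4 = 557.6 kg O₂/d.

R_O ≈ 558 kg O₂/d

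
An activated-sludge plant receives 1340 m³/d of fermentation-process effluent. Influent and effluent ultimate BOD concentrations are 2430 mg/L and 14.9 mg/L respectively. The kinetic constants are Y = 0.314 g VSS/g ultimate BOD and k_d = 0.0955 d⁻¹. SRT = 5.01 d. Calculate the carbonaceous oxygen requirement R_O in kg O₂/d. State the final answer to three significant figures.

Y_obs = Y / (1 + k_d θ_c) = 0.314 / (1 + 0.0955 × 5.01) = 0.314 / 1.478 = 0.2124.
Q·(S₀ − S) = 1340 × (2430 − 14.9) × 10⁻³ = 3236 kg/d removed.
Biomass synthesised: P_X = Y_obs × 3236 = 687.3 kg VSS/d.
R_O = Q·(S₀ − S) − 1.42·P_X = 3236 − 1.42 × 687.3 = 2260 kg O₂/d.

R_O ≈ 2260 kg O₂/d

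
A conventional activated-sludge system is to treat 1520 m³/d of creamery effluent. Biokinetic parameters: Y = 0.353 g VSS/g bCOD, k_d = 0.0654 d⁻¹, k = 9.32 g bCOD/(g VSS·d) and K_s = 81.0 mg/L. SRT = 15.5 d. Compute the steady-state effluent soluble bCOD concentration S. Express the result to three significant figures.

S ≈ 3.33 mg/L

From the Monod/SRT balance for a CMAS, S = K_s·(1+k_d θ_c)/[θ_c·(Y k − k_d) − 1] = 81.0 × (1 + 0.0654 × 15.5) / [15.5 × (0.353 × 9.32 − 0.0654) − 1] = 163.1 / 48.98 = 3.330 mg/L.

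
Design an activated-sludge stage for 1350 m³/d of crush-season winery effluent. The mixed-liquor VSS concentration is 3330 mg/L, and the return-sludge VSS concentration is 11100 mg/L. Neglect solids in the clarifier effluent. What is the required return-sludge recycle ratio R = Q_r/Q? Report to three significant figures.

Mass balance around the secondary clarifier (neglecting effluent solids): R = X / (X_r − X) = 3330 / (11100 − 3330) = 0.4286.

R ≈ 0.429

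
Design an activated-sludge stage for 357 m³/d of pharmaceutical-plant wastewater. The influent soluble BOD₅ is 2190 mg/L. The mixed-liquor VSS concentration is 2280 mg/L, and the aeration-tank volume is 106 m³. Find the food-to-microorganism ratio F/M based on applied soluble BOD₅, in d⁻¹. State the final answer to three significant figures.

F/M ≈ 3.23 d⁻¹

F/M = Q·S₀ / (V·X) = 357 × 2190 / (106.0 × 2280) = 3.235 g soluble BOD₅·(g VSS·d)⁻¹.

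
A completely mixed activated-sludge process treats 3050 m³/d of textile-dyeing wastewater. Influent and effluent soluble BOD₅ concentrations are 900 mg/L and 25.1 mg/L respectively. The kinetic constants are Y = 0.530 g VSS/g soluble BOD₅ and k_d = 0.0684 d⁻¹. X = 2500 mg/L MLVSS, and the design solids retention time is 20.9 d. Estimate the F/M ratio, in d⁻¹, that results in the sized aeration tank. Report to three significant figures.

F/M ≈ 0.226 d⁻¹

Rearranging the biomass balance for a CMAS with decay, V = Y·Q·ΔS·θ_c / [X·(1+k_d θ_c)] = 0.530 × 3050 × (900 − 25.1) × 20.9 / [2500 × (1 + 0.0684 × 20.9)] = 2.96×10^7 / 6074 = 4866 m³.
Food-to-microorganism ratio F/M = Q S₀ / (V X) = 3050 × 900 / (4866 × 2500) = 0.2256 d⁻¹.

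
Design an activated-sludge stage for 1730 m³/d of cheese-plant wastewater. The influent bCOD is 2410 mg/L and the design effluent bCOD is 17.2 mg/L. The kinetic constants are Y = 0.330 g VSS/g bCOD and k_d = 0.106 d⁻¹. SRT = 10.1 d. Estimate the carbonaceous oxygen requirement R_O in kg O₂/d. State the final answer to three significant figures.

Observed yield with endogenous decay: Y_obs = Y / (1 + k_d·θ_c) = 0.330 / (1 + 0.106 × 10.1) = 0.330 / 2.071 = 0.1594 g VSS/g bCOD.
Mass of bCOD removed per day: Q(S₀ − S) = 1730 × 2393 g/m³ = 4140 kg/d.
Net sludge production P_X = 0.1594 × 4140 = 659.7 kg VSS/d.
R_O = Q·ΔS − 1.42 P_X = 4140 − 936.8 = 3203 kg O₂/d.

R_O ≈ 3200 kg O₂/d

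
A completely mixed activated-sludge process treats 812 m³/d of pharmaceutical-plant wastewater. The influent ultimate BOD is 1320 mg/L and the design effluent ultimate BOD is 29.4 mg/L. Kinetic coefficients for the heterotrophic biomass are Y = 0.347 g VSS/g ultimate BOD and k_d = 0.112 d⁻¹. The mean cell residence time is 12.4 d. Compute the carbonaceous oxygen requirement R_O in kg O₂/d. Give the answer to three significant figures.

The observed yield is Y_obs = Y/(1 + k_d·θ_c) = 0.347 / (1 + 0.112 × 12.4) = 0.347 / 2.389 = 0.1453 g VSS per g ultimate BOD removed.
Mass of ultimate BOD removed per day: Q(S₀ − S) = 812 × 1291 g/m³ = 1048 kg/d.
Biomass synthesised: P_X = Y_obs × 1048 = 152.2 kg VSS/d.
R_O = Q·ΔS − 1.42 P_X = 1048 − 216.2 = 831.8 kg O₂/d.

R_O ≈ 832 kg O₂/d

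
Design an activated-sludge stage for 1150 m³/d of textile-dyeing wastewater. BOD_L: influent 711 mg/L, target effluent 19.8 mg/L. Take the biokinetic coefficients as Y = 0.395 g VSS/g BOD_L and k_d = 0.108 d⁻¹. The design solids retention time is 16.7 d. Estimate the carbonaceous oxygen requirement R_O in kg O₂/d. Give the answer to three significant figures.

R_O ≈ 636 kg O₂/d

Observed yield with endogenous decay: Y_obs = Y / (1 + k_d·θ_c) = 0.395 / (1 + 0.108 × 16.7) = 0.395 / 2.804 = 0.1409 g VSS/g BOD_L.
ΔS = 711 − 19.8 = 691.2 mg/L, so the substrate removal rate is 1150 × 691.2/1000 = 794.9 kg BOD_L/d.
Net sludge production P_X = 0.1409 × 794.9 = 112.0 kg VSS/d.
R_O = Q·(S₀ − S) − 1.42·P_X = 794.9 − 1.42 × 112.0 = 635.9 kg O₂/d.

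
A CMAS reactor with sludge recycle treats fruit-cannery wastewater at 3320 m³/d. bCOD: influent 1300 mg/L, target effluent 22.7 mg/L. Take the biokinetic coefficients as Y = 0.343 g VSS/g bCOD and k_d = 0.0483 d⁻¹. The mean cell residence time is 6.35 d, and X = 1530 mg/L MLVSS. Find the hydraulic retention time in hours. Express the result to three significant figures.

Rearranging the biomass balance for a CMAS with decay, V = Y·Q·ΔS·θ_c / [X·(1+k_d θ_c)] = 0.343 × 3320 × (1300 − 22.7) × 6.35 / [1530 × (1 + 0.0483 × 6.35)] = 9.24×10^6 / 1999 = 4620 m³.
HRT = V/Q = 4620 m³ / 3320 m³·d⁻¹ = 1.392 d × 24 = 33.40 h.

τ ≈ 33.4 h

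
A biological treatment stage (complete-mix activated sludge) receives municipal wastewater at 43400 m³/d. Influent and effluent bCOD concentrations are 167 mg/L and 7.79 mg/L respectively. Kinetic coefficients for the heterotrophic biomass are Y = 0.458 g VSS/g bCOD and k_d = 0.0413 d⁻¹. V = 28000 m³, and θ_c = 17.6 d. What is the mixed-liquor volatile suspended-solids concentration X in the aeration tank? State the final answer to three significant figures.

Solving the biomass balance for X: X = Y Q (S₀−S) θ_c / [V (1+k_d θ_c)] = 0.458 × 43400 × (167 − 7.79) × 17.6 / [28000 × (1 + 0.0413 × 17.6)] = 1152 mg/L.

X ≈ 1150 mg/L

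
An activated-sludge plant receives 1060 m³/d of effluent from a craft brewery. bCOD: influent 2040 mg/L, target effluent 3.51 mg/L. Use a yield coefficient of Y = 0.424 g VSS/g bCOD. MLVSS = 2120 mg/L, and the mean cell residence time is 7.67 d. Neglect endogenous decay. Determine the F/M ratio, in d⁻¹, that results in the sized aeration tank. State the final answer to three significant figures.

With k_d = 0 the design equation reduces to V = Y Q (S₀−S) θ_c / X = 0.424 × 1060 × (2040 − 3.51) × 7.67 / 2120 = 3311 m³.
F/M = applied load / biomass = Q·S₀/(V·X) = 1060 × 2040 / (3311 × 2120) = 0.3080 d⁻¹.

F/M ≈ 0.308 d⁻¹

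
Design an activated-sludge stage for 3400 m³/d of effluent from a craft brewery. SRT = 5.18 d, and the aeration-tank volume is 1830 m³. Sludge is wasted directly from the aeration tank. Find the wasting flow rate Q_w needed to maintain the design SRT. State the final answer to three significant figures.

Q_w ≈ 353 m³/d

With mixed-liquor wasting, θ_c = V/Q_w, so Q_w = V/θ_c = 1830/5.18 = 353.3 m³/d.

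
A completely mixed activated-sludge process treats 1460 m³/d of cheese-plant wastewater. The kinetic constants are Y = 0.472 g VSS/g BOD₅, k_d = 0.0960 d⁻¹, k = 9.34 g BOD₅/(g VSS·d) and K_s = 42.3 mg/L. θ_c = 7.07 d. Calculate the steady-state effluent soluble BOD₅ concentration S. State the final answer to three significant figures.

S ≈ 2.41 mg/L

Effluent substrate depends only on kinetics and SRT: S = K_s(1 + k_d θ_c) / [θ_c(Yk − k_d) − 1] = 42.3 × (1 + 0.0960 × 7.07) / [7.07 × (0.472 × 9.34 − 0.0960) − 1] = 71.01 / 29.49 = 2.408 mg/L.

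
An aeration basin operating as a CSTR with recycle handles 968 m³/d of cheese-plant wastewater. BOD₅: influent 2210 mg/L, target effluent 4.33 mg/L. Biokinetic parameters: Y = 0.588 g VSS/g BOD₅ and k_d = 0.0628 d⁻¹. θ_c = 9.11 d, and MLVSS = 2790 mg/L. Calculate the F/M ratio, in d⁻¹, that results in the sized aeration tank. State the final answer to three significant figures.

F/M ≈ 0.294 d⁻¹

From the SRT design equation V = Y Q (S₀−S) θ_c / [X (1 + k_d θ_c)] = 0.588 × 968 × (2210 − 4.33) × 9.11 / [2790 × (1 + 0.0628 × 9.11)] = 1.14×10^7 / 4386 = 2608 m³.
F/M = Q·S₀ / (V·X) = 968 × 2210 / (2608 × 2790) = 0.2941 g BOD₅·(g VSS·d)⁻¹.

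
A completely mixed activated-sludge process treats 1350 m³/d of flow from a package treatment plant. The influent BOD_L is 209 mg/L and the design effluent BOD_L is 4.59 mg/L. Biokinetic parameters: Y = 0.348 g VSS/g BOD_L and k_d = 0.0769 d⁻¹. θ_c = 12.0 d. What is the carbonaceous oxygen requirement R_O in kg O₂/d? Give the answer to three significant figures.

R_O ≈ 205 kg O₂/d

The observed yield is Y_obs = Y/(1 + k_d·θ_c) = 0.348 / (1 + 0.0769 × 12.0) = 0.348 / 1.923 = 0.1810 g VSS per g BOD_L removed.
Mass of BOD_L removed per day: Q(S₀ − S) = 1350 × 204.4 g/m³ = 276.0 kg/d.
P_X = Y_obs·Q·(S₀ − S) = 0.1810 × 276.0 = 49.94 kg VSS/d.
R_O = Q·ΔS − 1.42 P_X = 276.0 − 70.92 = 205.0 kg O₂/d.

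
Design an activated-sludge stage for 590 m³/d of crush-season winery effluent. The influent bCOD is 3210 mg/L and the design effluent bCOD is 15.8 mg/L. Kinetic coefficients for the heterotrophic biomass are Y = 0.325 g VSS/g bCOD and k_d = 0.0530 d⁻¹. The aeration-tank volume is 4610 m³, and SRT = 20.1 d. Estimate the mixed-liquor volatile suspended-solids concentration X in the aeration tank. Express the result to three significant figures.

X ≈ 1290 mg/L

From V·X·(1 + k_d·θ_c) = Y·Q·(S₀ − S)·θ_c: X = 0.325 × 590 × (3210 − 15.8) × 20.1 / [4610 × (1 + 0.0530 × 20.1)] = 1293 mg/L.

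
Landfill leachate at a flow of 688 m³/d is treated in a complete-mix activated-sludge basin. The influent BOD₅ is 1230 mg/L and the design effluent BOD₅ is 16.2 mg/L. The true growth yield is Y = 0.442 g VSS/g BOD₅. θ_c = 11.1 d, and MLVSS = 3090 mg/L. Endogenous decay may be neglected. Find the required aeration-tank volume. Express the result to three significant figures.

V ≈ 1330 m³

Biomass mass balance (decay neglected): V·X = Y·Q·(S₀ − S)·θ_c, so V = 0.442 × 688 × (1230 − 16.2) × 11.1 / 3090 = 1326 m³.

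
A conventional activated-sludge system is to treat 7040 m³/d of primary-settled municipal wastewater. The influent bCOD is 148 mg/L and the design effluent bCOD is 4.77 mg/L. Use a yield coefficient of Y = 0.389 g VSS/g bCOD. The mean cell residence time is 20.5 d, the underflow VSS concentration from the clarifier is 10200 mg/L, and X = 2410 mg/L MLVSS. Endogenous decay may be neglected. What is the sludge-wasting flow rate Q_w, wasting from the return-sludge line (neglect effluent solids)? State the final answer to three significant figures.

Biomass mass balance (decay neglected): V·X = Y·Q·(S₀ − S)·θ_c, so V = 0.389 × 7040 × (148 − 4.77) × 20.5 / 2410 = 3337 m³.
Wasting from the return line (neglecting effluent solids): Q_w = V·X / (θ_c·X_r) = 3337 × 2410 / (20.5 × 10200) = 38.46 m³/d.

Q_w ≈ 38.5 m³/d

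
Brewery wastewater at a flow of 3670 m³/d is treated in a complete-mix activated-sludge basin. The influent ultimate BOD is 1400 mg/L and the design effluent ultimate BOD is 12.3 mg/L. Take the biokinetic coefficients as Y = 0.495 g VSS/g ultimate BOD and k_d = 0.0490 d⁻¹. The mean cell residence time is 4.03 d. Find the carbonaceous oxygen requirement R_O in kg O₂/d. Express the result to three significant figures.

The observed yield is Y_obs = Y/(1 + k_d·θ_c) = 0.495 / (1 + 0.0490 × 4.03) = 0.495 / 1.197 = 0.4134 g VSS per g ultimate BOD removed.
Substrate removed = Q·(S₀ − S) = 3670 m³/d × (1400 − 12.3) g/m³ = 5.09×10^6 g/d = 5093 kg/d.
P_X = Y_obs·Q·(S₀ − S) = 0.4134 × 5093 = 2105 kg VSS/d.
Carbonaceous O₂ demand = substrate oxidised − cell-mass equivalent = 5093 − 1.42 × 2105 = 2103 kg O₂/d.

R_O ≈ 2100 kg O₂/d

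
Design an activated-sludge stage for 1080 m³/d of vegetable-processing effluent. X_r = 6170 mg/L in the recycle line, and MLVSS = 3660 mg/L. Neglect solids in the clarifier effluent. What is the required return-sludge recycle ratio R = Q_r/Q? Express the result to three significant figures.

Solids balance on the clarifier gives (1+R)X = R·X_r, so R = X/(X_r − X) = 3660 / (6170 − 3660) = 1.458.

R ≈ 1.46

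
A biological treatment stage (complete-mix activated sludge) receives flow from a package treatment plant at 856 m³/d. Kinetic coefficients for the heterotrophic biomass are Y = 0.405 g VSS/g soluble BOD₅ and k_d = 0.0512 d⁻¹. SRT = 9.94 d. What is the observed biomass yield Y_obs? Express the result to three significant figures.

Correct the yield for decay: Y_obs = Y/(1 + k_d θ_c) = 0.405 / (1 + 0.0512 × 9.94) = 0.405 / 1.509 = 0.2684.

Y_obs ≈ 0.268 g VSS/g soluble BOD₅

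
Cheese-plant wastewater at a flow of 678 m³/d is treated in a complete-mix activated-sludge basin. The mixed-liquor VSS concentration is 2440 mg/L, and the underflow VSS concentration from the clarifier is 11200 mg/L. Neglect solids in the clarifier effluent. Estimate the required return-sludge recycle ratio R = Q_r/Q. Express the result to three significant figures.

R ≈ 0.279

Mass balance around the secondary clarifier (neglecting effluent solids): R = X / (X_r − X) = 2440 / (11200 − 2440) = 0.2785.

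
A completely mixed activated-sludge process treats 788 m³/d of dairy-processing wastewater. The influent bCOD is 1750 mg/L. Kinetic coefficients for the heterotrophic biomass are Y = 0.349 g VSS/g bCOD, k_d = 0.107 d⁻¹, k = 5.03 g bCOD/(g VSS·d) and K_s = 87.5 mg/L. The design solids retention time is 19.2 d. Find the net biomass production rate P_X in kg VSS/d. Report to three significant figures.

From the Monod/SRT balance for a CMAS, S = K_s·(1+k_d θ_c)/[θ_c·(Y k − k_d) − 1] = 87.5 × (1 + 0.107 × 19.2) / [19.2 × (0.349 × 5.03 − 0.107) − 1] = 267.3 / 30.65 = 8.720 mg/L.
The observed yield is Y_obs = Y/(1 + k_d·θ_c) = 0.349 / (1 + 0.107 × 19.2) = 0.349 / 3.054 = 0.1143 g VSS per g bCOD removed.
Mass of bCOD removed per day: Q(S₀ − S) = 788 × 1741 g/m³ = 1372 kg/d.
Biomass produced: P_X = Y_obs·Q·ΔS = 0.1143 × 1372 ≈ 156.8 kg VSS/d.

P_X ≈ 157 kg VSS/d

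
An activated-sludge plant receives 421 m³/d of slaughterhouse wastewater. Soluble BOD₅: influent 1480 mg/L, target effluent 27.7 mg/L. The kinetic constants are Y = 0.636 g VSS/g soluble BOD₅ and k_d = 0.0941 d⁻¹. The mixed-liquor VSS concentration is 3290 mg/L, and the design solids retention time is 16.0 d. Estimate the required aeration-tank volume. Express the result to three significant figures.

From the SRT design equation V = Y Q (S₀−S) θ_c / [X (1 + k_d θ_c)] = 0.636 × 421 × (1480 − 27.7) × 16.0 / [3290 × (1 + 0.0941 × 16.0)] = 6.22×10^6 / 8243 = 754.8 m³.

V ≈ 755 m³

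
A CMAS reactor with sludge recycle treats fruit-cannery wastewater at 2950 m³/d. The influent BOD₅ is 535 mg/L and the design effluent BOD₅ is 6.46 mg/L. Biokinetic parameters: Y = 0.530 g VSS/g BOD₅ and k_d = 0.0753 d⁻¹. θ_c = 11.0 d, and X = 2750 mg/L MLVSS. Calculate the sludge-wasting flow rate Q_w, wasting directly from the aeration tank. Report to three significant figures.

Steady-state biomass mass balance: V·X·(1 + k_d·θ_c) = Y·Q·(S₀ − S)·θ_c, so V = 0.530 × 2950 × (535 − 6.46) × 11.0 / [2750 × (1 + 0.0753 × 11.0)] = 9.09×10^6 / 5028 = 1808 m³.
Wasting from the aeration tank: Q_w = V / θ_c = 1808 / 11.0 = 164.4 m³/d.

Q_w ≈ 164 m³/d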